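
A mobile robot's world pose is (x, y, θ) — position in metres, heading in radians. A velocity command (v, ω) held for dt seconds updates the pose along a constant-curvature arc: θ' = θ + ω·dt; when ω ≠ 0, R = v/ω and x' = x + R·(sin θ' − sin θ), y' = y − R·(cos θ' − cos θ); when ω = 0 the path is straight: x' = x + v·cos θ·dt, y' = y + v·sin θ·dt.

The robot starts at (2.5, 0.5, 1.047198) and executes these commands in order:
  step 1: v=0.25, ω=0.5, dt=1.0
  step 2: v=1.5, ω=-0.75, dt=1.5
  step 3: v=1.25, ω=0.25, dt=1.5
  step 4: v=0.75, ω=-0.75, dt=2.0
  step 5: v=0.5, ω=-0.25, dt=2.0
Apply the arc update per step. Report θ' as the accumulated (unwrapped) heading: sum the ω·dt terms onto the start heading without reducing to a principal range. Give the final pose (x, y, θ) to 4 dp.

step 1: θ'=1.5472 (R=0.5000) → pose (2.5668, 0.7382, 1.5472)
step 2: θ'=0.4222 (R=-2.0000) → pose (3.7468, 2.5154, 0.4222)
step 3: θ'=0.7972 (R=5.0000) → pose (5.2749, 3.5828, 0.7972)
step 4: θ'=-0.7028 (R=-1.0000) → pose (6.6367, 3.6471, -0.7028)
step 5: θ'=-1.2028 (R=-2.0000) → pose (7.2101, 2.8405, -1.2028)

(7.2101, 2.8405, -1.2028)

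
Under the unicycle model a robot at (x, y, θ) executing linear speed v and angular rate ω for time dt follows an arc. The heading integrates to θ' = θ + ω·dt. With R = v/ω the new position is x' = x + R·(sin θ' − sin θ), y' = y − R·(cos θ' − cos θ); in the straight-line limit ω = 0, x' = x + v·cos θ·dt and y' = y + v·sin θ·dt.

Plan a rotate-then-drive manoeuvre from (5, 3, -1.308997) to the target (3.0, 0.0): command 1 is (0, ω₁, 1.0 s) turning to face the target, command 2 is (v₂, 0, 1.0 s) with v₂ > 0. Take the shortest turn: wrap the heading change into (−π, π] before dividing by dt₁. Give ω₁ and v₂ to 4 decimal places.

ω₁ = -0.8498, v₂ = 3.6056

heading to target = atan2(0−3, 3−5) = -2.1588
Δθ = wrap(-2.1588 − -1.3090) = -0.8498; ω₁ = Δθ/dt₁ = -0.8498
distance = √((3−5)² + (0−3)²) = 3.6056; v₂ = distance/dt₂ = 3.6056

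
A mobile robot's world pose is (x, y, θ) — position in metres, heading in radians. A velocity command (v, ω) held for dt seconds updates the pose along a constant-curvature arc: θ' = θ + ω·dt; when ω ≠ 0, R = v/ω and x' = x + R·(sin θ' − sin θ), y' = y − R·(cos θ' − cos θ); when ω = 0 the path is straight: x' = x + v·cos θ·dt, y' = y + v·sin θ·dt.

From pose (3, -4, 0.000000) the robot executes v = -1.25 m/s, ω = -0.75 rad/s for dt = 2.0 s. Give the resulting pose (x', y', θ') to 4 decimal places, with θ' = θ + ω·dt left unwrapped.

θ' = 0.0000 + -0.75·2.0 = -1.5000
R = v/ω = -1.25/-0.75 = 1.6667
x' = 3 + 1.6667·(sin -1.5000 − sin 0.0000) = 1.3375
y' = -4 − 1.6667·(cos -1.5000 − cos 0.0000) = -2.4512

(1.3375, -2.4512, -1.5000)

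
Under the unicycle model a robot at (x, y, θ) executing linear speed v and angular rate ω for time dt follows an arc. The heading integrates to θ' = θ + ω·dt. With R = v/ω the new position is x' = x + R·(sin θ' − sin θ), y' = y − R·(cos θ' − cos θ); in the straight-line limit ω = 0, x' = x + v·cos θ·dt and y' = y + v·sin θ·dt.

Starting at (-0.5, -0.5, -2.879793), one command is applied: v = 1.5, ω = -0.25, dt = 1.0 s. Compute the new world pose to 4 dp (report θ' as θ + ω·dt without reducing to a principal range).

θ' = -2.8798 + -0.25·1.0 = -3.1298
R = v/ω = 1.5/-0.25 = -6.0000
x' = -0.5 + -6.0000·(sin -3.1298 − sin -2.8798) = -1.9821
y' = -0.5 − -6.0000·(cos -3.1298 − cos -2.8798) = -0.7040

(-1.9821, -0.7040, -3.1298)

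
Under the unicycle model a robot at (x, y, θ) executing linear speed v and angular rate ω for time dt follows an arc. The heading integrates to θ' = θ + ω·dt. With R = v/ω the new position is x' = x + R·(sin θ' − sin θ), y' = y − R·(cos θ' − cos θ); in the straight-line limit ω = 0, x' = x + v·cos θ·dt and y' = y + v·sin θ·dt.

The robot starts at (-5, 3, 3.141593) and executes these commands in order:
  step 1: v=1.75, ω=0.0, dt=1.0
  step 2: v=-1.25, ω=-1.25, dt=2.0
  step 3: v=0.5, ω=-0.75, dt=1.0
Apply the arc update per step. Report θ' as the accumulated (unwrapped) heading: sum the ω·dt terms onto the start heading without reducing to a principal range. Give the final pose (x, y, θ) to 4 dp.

(-5.6804, 1.3275, -0.1084)

step 1: θ'=3.1416 (straight) → pose (-6.7500, 3.0000, 3.1416)
step 2: θ'=0.6416 (R=1.0000) → pose (-6.1515, 1.1989, 0.6416)
step 3: θ'=-0.1084 (R=-0.6667) → pose (-5.6804, 1.3275, -0.1084)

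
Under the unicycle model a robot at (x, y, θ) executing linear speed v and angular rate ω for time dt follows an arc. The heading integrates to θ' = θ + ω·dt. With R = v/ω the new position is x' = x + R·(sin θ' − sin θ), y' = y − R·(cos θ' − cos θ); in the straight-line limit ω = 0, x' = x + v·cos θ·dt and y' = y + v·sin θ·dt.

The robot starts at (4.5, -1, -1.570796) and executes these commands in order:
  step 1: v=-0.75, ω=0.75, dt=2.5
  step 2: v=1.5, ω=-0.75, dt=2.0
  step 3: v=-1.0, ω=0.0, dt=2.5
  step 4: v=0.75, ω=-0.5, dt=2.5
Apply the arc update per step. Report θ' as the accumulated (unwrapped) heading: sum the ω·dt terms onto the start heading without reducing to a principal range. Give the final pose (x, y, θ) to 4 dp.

step 1: θ'=0.3042 (R=-1.0000) → pose (3.2005, -0.0459, 0.3042)
step 2: θ'=-1.1958 (R=-2.0000) → pose (5.6605, -1.2215, -1.1958)
step 3: θ'=-1.1958 (straight) → pose (4.7449, 1.1047, -1.1958)
step 4: θ'=-2.4458 (R=-1.5000) → pose (4.3106, -0.5960, -2.4458)

(4.3106, -0.5960, -2.4458)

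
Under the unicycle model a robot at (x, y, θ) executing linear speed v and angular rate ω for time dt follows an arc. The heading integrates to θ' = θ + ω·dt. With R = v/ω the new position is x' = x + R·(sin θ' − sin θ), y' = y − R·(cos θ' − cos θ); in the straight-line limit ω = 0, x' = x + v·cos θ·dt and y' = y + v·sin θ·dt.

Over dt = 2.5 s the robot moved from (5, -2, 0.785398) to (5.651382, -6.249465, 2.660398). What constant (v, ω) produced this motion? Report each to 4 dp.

Δθ = 2.660398 − 0.785398 = 1.875000
ω = Δθ/dt = 1.875000/2.5 = 0.7500
R = −Δy/(cos θ' − cos θ) = -2.6667
v = R·ω = -2.6667·0.7500 = -2.0000

v = -2.0000, ω = 0.7500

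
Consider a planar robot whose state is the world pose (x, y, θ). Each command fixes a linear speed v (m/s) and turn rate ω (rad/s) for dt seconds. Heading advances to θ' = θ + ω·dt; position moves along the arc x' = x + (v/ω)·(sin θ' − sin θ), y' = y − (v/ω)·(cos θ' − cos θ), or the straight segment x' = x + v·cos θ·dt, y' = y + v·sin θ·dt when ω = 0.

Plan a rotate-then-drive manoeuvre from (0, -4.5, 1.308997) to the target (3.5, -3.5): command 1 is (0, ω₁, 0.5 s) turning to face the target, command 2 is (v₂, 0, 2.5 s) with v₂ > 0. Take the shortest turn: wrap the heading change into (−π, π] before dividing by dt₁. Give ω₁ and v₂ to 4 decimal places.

ω₁ = -2.0614, v₂ = 1.4560

heading to target = atan2(-3.5−-4.5, 3.5−0) = 0.2783
Δθ = wrap(0.2783 − 1.3090) = -1.0307; ω₁ = Δθ/dt₁ = -2.0614
distance = √((3.5−0)² + (-3.5−-4.5)²) = 3.6401; v₂ = distance/dt₂ = 1.4560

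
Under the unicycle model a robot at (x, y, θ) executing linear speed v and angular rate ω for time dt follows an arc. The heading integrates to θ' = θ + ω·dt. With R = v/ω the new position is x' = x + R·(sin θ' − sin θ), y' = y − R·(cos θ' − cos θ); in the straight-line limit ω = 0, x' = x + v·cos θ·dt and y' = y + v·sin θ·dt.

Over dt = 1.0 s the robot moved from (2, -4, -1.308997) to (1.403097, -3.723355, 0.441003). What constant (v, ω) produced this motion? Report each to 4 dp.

v = -0.7500, ω = 1.7500

Δθ = 0.441003 − -1.308997 = 1.750000
ω = Δθ/dt = 1.750000/1.0 = 1.7500
R = Δx/(sin θ' − sin θ) = -0.4286
v = R·ω = -0.4286·1.7500 = -0.7500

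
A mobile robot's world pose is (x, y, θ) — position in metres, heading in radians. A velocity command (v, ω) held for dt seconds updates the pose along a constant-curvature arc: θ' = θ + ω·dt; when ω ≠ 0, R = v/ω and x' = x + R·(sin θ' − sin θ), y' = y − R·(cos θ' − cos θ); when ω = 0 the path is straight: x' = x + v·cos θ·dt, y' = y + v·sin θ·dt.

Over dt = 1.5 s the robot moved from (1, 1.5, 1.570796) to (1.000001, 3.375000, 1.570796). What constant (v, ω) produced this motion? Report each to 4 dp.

v = 1.2500, ω = 0.0000

Δθ = 1.570796 − 1.570796 = 0.000000
ω = Δθ/dt = 0.000000/1.5 = 0.0000
ω = 0 → v = (Δx·cos θ + Δy·sin θ)/dt = 1.2500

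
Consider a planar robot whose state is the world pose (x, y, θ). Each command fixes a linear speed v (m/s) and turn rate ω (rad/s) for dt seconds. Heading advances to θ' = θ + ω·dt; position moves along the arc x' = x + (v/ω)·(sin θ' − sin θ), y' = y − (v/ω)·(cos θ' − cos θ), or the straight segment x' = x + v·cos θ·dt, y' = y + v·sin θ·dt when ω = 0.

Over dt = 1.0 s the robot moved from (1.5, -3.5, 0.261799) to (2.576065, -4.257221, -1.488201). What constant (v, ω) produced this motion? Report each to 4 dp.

Δθ = -1.488201 − 0.261799 = -1.750000
ω = Δθ/dt = -1.750000/1.0 = -1.7500
R = Δx/(sin θ' − sin θ) = -0.8571
v = R·ω = -0.8571·-1.7500 = 1.5000

v = 1.5000, ω = -1.7500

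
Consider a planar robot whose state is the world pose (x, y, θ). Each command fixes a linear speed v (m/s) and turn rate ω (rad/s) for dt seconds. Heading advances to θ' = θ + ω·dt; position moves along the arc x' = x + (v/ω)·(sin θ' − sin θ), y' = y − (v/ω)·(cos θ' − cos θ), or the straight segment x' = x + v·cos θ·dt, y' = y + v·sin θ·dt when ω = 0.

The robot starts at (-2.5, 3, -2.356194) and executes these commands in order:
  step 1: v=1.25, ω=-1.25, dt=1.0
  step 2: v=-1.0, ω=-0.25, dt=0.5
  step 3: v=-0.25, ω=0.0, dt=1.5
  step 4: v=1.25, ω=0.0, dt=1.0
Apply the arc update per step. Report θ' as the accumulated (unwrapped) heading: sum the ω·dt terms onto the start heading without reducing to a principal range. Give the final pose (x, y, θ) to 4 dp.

(-3.9506, 3.0483, -3.7312)

step 1: θ'=-3.6062 (R=-1.0000) → pose (-3.6552, 2.8131, -3.6062)
step 2: θ'=-3.7312 (R=4.0000) → pose (-3.2233, 2.5618, -3.7312)
step 3: θ'=-3.7312 (straight) → pose (-2.9116, 2.3532, -3.7312)
step 4: θ'=-3.7312 (straight) → pose (-3.9506, 3.0483, -3.7312)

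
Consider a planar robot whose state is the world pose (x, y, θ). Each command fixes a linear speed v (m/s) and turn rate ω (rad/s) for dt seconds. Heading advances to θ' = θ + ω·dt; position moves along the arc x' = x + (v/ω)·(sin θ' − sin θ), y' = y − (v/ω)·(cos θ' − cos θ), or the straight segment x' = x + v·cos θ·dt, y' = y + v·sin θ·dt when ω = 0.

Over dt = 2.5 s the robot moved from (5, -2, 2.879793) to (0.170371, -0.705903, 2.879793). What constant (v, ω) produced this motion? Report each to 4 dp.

Δθ = 2.879793 − 2.879793 = 0.000000
ω = Δθ/dt = 0.000000/2.5 = 0.0000
ω = 0 → v = (Δx·cos θ + Δy·sin θ)/dt = 2.0000

v = 2.0000, ω = 0.0000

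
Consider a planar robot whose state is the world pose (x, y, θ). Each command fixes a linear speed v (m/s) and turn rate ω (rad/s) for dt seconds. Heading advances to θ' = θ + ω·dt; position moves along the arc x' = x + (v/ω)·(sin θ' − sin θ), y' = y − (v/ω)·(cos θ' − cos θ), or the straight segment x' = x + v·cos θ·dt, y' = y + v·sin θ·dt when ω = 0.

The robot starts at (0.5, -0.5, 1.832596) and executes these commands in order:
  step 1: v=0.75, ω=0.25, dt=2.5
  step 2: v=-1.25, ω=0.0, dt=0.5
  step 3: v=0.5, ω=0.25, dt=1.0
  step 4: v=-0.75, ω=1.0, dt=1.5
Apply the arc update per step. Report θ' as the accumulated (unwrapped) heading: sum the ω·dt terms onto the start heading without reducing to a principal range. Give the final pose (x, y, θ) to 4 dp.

step 1: θ'=2.4576 (R=3.0000) → pose (-0.5021, 1.0487, 2.4576)
step 2: θ'=2.4576 (straight) → pose (-0.0177, 0.6538, 2.4576)
step 3: θ'=2.7076 (R=2.0000) → pose (-0.4405, 0.9182, 2.7076)
step 4: θ'=4.2076 (R=-0.7500) → pose (0.5314, 1.2360, 4.2076)

(0.5314, 1.2360, 4.2076)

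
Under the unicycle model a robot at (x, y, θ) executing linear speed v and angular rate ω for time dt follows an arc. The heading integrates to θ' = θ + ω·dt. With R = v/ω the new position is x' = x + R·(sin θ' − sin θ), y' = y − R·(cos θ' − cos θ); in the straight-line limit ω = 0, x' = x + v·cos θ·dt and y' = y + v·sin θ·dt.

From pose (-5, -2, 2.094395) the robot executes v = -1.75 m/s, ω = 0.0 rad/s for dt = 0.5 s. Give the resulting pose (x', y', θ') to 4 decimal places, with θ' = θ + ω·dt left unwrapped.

(-4.5625, -2.7578, 2.0944)

θ' = 2.0944 + 0.0·0.5 = 2.0944
ω = 0 → straight: x' = -5 + -1.75·cos(2.0944)·0.5 = -4.5625
y' = -2 + -1.75·sin(2.0944)·0.5 = -2.7578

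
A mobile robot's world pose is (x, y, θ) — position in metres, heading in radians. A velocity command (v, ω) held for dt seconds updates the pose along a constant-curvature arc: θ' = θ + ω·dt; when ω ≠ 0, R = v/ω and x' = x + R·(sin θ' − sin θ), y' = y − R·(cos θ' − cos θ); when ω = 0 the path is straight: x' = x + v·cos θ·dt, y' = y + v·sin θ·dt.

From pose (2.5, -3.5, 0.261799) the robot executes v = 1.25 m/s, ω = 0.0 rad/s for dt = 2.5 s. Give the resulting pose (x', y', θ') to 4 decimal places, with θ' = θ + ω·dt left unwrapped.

(5.5185, -2.6912, 0.2618)

θ' = 0.2618 + 0.0·2.5 = 0.2618
ω = 0 → straight: x' = 2.5 + 1.25·cos(0.2618)·2.5 = 5.5185
y' = -3.5 + 1.25·sin(0.2618)·2.5 = -2.6912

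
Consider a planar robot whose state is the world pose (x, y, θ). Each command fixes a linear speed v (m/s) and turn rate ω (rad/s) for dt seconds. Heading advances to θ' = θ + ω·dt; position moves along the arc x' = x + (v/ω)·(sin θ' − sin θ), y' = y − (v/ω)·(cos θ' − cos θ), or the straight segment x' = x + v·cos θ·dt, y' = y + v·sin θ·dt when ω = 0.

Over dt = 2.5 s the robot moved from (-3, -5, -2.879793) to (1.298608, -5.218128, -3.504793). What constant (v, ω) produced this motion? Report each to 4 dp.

Δθ = -3.504793 − -2.879793 = -0.625000
ω = Δθ/dt = -0.625000/2.5 = -0.2500
R = Δx/(sin θ' − sin θ) = 7.0000
v = R·ω = 7.0000·-0.2500 = -1.7500

v = -1.7500, ω = -0.2500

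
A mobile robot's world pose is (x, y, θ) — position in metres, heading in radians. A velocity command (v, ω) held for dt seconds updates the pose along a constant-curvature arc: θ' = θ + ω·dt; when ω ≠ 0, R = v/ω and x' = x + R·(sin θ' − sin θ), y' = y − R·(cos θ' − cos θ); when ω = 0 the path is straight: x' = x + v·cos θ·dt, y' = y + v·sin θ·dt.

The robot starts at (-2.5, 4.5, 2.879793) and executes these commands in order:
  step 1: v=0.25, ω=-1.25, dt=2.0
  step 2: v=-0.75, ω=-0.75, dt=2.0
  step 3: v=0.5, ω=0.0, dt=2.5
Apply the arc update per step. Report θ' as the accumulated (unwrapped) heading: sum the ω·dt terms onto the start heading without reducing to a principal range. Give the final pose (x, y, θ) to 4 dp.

(-3.2489, 4.2469, -1.1202)

step 1: θ'=0.3798 (R=-0.2000) → pose (-2.5224, 4.8789, 0.3798)
step 2: θ'=-1.1202 (R=1.0000) → pose (-3.7933, 5.3722, -1.1202)
step 3: θ'=-1.1202 (straight) → pose (-3.2489, 4.2469, -1.1202)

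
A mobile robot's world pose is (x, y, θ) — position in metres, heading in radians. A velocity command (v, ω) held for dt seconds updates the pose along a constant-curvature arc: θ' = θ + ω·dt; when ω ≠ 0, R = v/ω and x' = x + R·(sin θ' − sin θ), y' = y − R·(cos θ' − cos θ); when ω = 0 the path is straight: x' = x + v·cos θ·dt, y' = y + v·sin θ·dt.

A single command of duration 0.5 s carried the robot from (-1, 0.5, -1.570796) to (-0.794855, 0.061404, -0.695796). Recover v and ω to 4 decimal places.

Δθ = -0.695796 − -1.570796 = 0.875000
ω = Δθ/dt = 0.875000/0.5 = 1.7500
R = −Δy/(cos θ' − cos θ) = 0.5714
v = R·ω = 0.5714·1.7500 = 1.0000

v = 1.0000, ω = 1.7500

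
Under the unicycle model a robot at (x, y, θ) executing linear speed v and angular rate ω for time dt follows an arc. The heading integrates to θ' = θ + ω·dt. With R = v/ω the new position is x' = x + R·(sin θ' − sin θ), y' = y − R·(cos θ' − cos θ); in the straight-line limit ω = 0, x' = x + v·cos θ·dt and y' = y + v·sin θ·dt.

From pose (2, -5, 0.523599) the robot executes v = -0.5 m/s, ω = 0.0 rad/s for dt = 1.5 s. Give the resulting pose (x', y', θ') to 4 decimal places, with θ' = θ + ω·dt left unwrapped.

(1.3505, -5.3750, 0.5236)

θ' = 0.5236 + 0.0·1.5 = 0.5236
ω = 0 → straight: x' = 2 + -0.5·cos(0.5236)·1.5 = 1.3505
y' = -5 + -0.5·sin(0.5236)·1.5 = -5.3750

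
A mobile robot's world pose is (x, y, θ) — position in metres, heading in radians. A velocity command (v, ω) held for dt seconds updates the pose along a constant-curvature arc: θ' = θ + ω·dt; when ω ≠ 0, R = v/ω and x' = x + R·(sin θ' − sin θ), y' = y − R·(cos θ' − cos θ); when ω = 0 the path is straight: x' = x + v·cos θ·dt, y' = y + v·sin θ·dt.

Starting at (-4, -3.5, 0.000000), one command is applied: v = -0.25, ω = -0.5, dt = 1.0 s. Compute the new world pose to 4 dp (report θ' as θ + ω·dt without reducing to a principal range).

(-4.2397, -3.4388, -0.5000)

θ' = 0.0000 + -0.5·1.0 = -0.5000
R = v/ω = -0.25/-0.5 = 0.5000
x' = -4 + 0.5000·(sin -0.5000 − sin 0.0000) = -4.2397
y' = -3.5 − 0.5000·(cos -0.5000 − cos 0.0000) = -3.4388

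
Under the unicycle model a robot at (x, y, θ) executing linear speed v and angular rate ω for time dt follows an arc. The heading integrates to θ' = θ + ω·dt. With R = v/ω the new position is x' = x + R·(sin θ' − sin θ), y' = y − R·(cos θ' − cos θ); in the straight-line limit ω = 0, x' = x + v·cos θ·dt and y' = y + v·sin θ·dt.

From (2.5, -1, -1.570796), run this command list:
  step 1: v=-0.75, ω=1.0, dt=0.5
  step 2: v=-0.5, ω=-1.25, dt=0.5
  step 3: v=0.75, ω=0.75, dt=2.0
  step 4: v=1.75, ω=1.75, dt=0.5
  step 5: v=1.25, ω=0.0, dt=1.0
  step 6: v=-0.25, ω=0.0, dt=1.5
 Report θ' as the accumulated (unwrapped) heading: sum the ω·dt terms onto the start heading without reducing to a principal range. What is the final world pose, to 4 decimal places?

step 1: θ'=-1.0708 (R=-0.7500) → pose (2.4082, -0.6404, -1.0708)
step 2: θ'=-1.6958 (R=0.4000) → pose (2.3623, -0.3988, -1.6958)
step 3: θ'=-0.1958 (R=1.0000) → pose (3.1600, -1.5044, -0.1958)
step 4: θ'=0.6792 (R=1.0000) → pose (3.9827, -1.3015, 0.6792)
step 5: θ'=0.6792 (straight) → pose (4.9553, -0.5163, 0.6792)
step 6: θ'=0.6792 (straight) → pose (4.6635, -0.7519, 0.6792)

(4.6635, -0.7519, 0.6792)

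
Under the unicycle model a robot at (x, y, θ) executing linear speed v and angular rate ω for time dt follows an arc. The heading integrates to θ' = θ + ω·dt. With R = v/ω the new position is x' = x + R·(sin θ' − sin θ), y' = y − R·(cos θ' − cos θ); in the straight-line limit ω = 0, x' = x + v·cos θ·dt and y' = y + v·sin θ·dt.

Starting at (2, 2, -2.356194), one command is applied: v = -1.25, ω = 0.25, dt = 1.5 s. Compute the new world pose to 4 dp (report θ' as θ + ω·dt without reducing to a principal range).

(3.0493, 3.5407, -1.9812)

θ' = -2.3562 + 0.25·1.5 = -1.9812
R = v/ω = -1.25/0.25 = -5.0000
x' = 2 + -5.0000·(sin -1.9812 − sin -2.3562) = 3.0493
y' = 2 − -5.0000·(cos -1.9812 − cos -2.3562) = 3.5407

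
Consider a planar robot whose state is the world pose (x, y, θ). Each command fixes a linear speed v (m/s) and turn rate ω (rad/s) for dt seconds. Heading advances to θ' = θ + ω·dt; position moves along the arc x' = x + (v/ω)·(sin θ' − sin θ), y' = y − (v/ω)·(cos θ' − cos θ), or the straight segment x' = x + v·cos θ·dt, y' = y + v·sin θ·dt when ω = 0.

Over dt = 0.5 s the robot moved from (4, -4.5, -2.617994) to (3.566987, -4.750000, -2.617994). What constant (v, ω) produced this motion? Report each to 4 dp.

v = 1.0000, ω = 0.0000

Δθ = -2.617994 − -2.617994 = 0.000000
ω = Δθ/dt = 0.000000/0.5 = 0.0000
ω = 0 → v = (Δx·cos θ + Δy·sin θ)/dt = 1.0000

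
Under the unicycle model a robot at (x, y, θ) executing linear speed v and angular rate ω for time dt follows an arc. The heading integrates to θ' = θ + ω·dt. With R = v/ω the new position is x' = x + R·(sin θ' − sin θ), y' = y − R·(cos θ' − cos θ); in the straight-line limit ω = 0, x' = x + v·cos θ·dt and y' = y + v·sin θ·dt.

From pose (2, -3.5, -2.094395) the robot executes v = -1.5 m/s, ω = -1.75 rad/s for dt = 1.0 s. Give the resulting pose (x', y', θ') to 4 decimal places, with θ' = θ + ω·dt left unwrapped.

(3.2963, -3.2745, -3.8444)

θ' = -2.0944 + -1.75·1.0 = -3.8444
R = v/ω = -1.5/-1.75 = 0.8571
x' = 2 + 0.8571·(sin -3.8444 − sin -2.0944) = 3.2963
y' = -3.5 − 0.8571·(cos -3.8444 − cos -2.0944) = -3.2745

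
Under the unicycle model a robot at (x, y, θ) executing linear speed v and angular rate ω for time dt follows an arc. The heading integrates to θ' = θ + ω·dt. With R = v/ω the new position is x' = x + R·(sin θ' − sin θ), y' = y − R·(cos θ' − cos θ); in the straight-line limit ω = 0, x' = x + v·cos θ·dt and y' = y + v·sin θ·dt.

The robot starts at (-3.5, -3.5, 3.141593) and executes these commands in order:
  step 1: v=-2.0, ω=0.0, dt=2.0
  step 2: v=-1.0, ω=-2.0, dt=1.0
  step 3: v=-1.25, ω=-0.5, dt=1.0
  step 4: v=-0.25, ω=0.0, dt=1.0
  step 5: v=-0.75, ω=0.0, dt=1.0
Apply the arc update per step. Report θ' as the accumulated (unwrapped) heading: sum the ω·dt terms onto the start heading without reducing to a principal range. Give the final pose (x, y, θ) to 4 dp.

step 1: θ'=3.1416 (straight) → pose (0.5000, -3.5000, 3.1416)
step 2: θ'=1.1416 (R=0.5000) → pose (0.9546, -4.2081, 1.1416)
step 3: θ'=0.6416 (R=2.5000) → pose (0.1776, -5.1706, 0.6416)
step 4: θ'=0.6416 (straight) → pose (-0.0227, -5.3202, 0.6416)
step 5: θ'=0.6416 (straight) → pose (-0.6236, -5.7690, 0.6416)

(-0.6236, -5.7690, 0.6416)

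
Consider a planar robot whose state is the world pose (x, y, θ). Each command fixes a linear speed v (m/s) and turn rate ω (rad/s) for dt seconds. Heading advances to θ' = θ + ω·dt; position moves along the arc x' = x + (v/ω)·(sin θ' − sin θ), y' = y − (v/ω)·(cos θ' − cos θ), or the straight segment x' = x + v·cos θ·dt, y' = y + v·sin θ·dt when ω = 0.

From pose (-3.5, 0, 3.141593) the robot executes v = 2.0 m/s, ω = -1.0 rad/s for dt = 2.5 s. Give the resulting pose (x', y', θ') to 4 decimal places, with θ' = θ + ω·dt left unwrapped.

θ' = 3.1416 + -1.0·2.5 = 0.6416
R = v/ω = 2.0/-1.0 = -2.0000
x' = -3.5 + -2.0000·(sin 0.6416 − sin 3.1416) = -4.6969
y' = 0 − -2.0000·(cos 0.6416 − cos 3.1416) = 3.6023

(-4.6969, 3.6023, 0.6416)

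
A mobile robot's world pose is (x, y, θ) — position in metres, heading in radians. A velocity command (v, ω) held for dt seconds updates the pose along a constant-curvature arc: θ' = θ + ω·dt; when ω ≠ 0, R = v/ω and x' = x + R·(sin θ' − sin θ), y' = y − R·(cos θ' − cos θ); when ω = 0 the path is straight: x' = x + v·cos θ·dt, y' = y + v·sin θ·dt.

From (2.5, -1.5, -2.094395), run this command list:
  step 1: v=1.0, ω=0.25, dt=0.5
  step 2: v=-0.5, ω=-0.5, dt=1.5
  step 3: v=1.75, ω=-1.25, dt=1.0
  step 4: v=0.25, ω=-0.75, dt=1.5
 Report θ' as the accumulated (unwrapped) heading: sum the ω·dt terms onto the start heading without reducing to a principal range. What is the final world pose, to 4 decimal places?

step 1: θ'=-1.9694 (R=4.0000) → pose (2.2777, -1.9475, -1.9694)
step 2: θ'=-2.7194 (R=1.0000) → pose (2.7895, -1.4234, -2.7194)
step 3: θ'=-3.9694 (R=-1.4000) → pose (1.1848, -1.0935, -3.9694)
step 4: θ'=-5.0944 (R=-0.3333) → pose (1.1210, -0.7437, -5.0944)

(1.1210, -0.7437, -5.0944)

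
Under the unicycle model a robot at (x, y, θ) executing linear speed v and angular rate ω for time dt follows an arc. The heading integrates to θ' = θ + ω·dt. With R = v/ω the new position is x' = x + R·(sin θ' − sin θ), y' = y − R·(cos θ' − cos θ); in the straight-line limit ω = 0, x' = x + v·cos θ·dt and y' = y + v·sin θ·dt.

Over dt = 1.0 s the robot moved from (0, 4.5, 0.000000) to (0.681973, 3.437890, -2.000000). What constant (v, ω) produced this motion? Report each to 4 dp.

v = 1.5000, ω = -2.0000

Δθ = -2.000000 − 0.000000 = -2.000000
ω = Δθ/dt = -2.000000/1.0 = -2.0000
R = −Δy/(cos θ' − cos θ) = -0.7500
v = R·ω = -0.7500·-2.0000 = 1.5000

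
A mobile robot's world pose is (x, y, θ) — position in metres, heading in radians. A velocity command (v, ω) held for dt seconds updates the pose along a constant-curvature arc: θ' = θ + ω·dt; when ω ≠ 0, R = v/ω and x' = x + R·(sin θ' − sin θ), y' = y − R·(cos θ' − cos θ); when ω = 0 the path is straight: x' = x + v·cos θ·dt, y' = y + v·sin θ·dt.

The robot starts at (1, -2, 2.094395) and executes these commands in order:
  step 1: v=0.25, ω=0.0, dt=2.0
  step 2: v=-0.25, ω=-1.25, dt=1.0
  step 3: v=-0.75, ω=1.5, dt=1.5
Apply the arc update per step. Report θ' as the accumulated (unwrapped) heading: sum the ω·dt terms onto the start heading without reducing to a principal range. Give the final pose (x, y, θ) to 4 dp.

step 1: θ'=2.0944 (straight) → pose (0.7500, -1.5670, 2.0944)
step 2: θ'=0.8444 (R=0.2000) → pose (0.7263, -1.7998, 0.8444)
step 3: θ'=3.0944 (R=-0.5000) → pose (1.0765, -2.6314, 3.0944)

(1.0765, -2.6314, 3.0944)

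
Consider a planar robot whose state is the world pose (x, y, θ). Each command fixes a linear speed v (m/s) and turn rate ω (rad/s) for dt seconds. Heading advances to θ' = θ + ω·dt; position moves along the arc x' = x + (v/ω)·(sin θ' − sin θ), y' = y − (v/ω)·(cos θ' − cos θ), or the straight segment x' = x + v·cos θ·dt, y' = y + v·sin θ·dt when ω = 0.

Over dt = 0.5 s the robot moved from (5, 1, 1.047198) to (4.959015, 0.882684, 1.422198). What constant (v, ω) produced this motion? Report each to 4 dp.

v = -0.2500, ω = 0.7500

Δθ = 1.422198 − 1.047198 = 0.375000
ω = Δθ/dt = 0.375000/0.5 = 0.7500
R = −Δy/(cos θ' − cos θ) = -0.3333
v = R·ω = -0.3333·0.7500 = -0.2500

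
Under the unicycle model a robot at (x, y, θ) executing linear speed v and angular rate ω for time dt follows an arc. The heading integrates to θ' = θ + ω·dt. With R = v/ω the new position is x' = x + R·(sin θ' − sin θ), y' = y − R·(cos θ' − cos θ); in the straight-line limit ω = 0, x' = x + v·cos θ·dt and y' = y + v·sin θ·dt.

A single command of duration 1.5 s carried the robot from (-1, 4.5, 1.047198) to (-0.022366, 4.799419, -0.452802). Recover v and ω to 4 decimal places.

v = 0.7500, ω = -1.0000

Δθ = -0.452802 − 1.047198 = -1.500000
ω = Δθ/dt = -1.500000/1.5 = -1.0000
R = Δx/(sin θ' − sin θ) = -0.7500
v = R·ω = -0.7500·-1.0000 = 0.7500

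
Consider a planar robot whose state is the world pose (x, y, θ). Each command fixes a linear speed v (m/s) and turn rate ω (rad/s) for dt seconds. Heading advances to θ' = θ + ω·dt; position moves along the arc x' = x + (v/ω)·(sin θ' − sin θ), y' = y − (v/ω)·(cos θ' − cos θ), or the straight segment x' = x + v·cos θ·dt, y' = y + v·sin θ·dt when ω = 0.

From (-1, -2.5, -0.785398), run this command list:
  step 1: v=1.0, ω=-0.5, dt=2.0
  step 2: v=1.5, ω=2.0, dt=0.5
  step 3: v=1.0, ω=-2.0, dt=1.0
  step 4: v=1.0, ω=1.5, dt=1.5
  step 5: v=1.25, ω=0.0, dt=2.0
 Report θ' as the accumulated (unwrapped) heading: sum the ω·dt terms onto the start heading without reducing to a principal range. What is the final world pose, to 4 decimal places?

(1.6057, -8.3260, -0.5354)

step 1: θ'=-1.7854 (R=-2.0000) → pose (-0.4601, -4.3401, -1.7854)
step 2: θ'=-0.7854 (R=0.7500) → pose (-0.2576, -5.0302, -0.7854)
step 3: θ'=-2.7854 (R=-0.5000) → pose (-0.4368, -5.8523, -2.7854)
step 4: θ'=-0.5354 (R=0.6667) → pose (-0.5445, -7.0505, -0.5354)
step 5: θ'=-0.5354 (straight) → pose (1.6057, -8.3260, -0.5354)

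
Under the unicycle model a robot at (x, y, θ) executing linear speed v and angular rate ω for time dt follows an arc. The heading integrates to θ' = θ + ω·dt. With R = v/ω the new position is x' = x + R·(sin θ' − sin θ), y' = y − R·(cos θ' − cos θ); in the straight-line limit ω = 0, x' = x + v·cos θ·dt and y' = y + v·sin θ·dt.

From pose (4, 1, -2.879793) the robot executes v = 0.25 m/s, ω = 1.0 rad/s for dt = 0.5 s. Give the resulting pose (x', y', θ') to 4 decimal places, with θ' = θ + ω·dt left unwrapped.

(3.8921, 0.9394, -2.3798)

θ' = -2.8798 + 1.0·0.5 = -2.3798
R = v/ω = 0.25/1.0 = 0.2500
x' = 4 + 0.2500·(sin -2.3798 − sin -2.8798) = 3.8921
y' = 1 − 0.2500·(cos -2.3798 − cos -2.8798) = 0.9394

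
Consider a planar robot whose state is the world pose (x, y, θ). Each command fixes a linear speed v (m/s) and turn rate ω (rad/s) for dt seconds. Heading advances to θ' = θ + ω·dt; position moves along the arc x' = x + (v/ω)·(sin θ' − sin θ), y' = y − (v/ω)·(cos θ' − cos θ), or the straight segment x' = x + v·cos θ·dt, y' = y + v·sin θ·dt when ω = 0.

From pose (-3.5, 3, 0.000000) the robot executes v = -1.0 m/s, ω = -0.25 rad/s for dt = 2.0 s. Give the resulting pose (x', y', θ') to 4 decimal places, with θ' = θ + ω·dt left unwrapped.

(-5.4177, 3.4897, -0.5000)

θ' = 0.0000 + -0.25·2.0 = -0.5000
R = v/ω = -1.0/-0.25 = 4.0000
x' = -3.5 + 4.0000·(sin -0.5000 − sin 0.0000) = -5.4177
y' = 3 − 4.0000·(cos -0.5000 − cos 0.0000) = 3.4897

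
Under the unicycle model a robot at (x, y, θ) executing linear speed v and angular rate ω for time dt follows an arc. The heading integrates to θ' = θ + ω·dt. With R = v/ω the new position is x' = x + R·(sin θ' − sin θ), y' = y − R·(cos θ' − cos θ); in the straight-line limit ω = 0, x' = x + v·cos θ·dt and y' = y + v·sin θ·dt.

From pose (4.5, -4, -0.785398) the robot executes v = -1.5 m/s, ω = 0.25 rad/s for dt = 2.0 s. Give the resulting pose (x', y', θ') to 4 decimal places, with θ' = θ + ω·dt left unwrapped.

θ' = -0.7854 + 0.25·2.0 = -0.2854
R = v/ω = -1.5/0.25 = -6.0000
x' = 4.5 + -6.0000·(sin -0.2854 − sin -0.7854) = 1.9466
y' = -4 − -6.0000·(cos -0.2854 − cos -0.7854) = -2.4853

(1.9466, -2.4853, -0.2854)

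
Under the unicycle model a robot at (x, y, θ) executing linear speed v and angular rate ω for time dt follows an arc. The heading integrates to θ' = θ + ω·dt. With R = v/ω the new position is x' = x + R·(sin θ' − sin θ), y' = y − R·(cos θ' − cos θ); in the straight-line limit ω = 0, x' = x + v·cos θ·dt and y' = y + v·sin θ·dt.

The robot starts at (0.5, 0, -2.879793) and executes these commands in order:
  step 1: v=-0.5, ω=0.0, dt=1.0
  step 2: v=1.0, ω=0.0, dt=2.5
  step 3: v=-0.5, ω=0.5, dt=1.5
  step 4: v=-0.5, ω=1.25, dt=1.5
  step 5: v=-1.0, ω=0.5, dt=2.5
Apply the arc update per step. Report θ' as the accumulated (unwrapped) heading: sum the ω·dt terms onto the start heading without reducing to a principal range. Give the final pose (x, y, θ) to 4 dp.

step 1: θ'=-2.8798 (straight) → pose (0.9830, 0.1294, -2.8798)
step 2: θ'=-2.8798 (straight) → pose (-1.4319, -0.5176, -2.8798)
step 3: θ'=-2.1298 (R=-1.0000) → pose (-0.8429, -0.0820, -2.1298)
step 4: θ'=-0.2548 (R=-0.4000) → pose (-1.0812, 0.5172, -0.2548)
step 5: θ'=0.9952 (R=-2.0000) → pose (-3.2630, -0.3296, 0.9952)

(-3.2630, -0.3296, 0.9952)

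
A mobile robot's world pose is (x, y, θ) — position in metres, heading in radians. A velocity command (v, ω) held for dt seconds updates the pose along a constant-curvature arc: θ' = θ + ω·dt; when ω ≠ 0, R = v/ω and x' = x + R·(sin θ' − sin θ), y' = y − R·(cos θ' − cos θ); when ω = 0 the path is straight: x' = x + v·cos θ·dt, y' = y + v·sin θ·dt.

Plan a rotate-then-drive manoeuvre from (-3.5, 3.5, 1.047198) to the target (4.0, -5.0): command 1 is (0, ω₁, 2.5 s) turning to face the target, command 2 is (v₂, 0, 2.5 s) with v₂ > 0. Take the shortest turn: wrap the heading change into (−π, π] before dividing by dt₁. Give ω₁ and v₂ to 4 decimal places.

ω₁ = -0.7580, v₂ = 4.5343

heading to target = atan2(-5−3.5, 4−-3.5) = -0.8478
Δθ = wrap(-0.8478 − 1.0472) = -1.8950; ω₁ = Δθ/dt₁ = -0.7580
distance = √((4−-3.5)² + (-5−3.5)²) = 11.3358; v₂ = distance/dt₂ = 4.5343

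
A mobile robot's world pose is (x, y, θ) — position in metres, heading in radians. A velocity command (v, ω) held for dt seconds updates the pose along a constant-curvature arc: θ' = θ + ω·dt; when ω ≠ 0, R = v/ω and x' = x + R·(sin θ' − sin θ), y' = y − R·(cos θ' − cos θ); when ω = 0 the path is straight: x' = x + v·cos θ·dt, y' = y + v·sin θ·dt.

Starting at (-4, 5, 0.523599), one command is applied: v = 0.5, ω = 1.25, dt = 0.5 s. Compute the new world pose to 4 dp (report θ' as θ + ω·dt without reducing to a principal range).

(-3.8351, 5.1825, 1.1486)

θ' = 0.5236 + 1.25·0.5 = 1.1486
R = v/ω = 0.5/1.25 = 0.4000
x' = -4 + 0.4000·(sin 1.1486 − sin 0.5236) = -3.8351
y' = 5 − 0.4000·(cos 1.1486 − cos 0.5236) = 5.1825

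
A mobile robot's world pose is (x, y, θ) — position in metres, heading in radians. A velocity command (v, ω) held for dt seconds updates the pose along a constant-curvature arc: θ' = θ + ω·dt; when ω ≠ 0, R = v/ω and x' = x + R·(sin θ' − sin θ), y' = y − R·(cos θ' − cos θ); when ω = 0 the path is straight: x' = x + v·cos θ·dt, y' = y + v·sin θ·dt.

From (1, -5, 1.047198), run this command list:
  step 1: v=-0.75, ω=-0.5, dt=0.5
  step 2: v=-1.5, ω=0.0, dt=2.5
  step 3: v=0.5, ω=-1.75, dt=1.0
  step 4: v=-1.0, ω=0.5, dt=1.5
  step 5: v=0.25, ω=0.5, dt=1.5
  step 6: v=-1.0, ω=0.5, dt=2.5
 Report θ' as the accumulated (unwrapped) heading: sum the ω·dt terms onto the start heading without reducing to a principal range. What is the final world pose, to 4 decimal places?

step 1: θ'=0.7972 (R=1.5000) → pose (0.7741, -5.2981, 0.7972)
step 2: θ'=0.7972 (straight) → pose (-1.8461, -7.9808, 0.7972)
step 3: θ'=-0.9528 (R=-0.2857) → pose (-1.4088, -8.0149, -0.9528)
step 4: θ'=-0.2028 (R=-2.0000) → pose (-2.6361, -7.2147, -0.2028)
step 5: θ'=0.5472 (R=0.5000) → pose (-2.2752, -7.1519, 0.5472)
step 6: θ'=1.7972 (R=-2.0000) → pose (-3.1836, -9.3089, 1.7972)

(-3.1836, -9.3089, 1.7972)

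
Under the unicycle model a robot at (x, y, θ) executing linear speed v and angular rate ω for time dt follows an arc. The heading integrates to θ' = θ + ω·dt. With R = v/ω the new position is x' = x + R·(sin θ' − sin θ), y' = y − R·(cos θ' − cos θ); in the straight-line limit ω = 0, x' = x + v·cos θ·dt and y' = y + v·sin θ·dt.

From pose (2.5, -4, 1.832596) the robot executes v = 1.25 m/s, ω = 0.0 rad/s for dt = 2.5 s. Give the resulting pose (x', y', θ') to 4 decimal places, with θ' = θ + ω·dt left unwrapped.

(1.6912, -0.9815, 1.8326)

θ' = 1.8326 + 0.0·2.5 = 1.8326
ω = 0 → straight: x' = 2.5 + 1.25·cos(1.8326)·2.5 = 1.6912
y' = -4 + 1.25·sin(1.8326)·2.5 = -0.9815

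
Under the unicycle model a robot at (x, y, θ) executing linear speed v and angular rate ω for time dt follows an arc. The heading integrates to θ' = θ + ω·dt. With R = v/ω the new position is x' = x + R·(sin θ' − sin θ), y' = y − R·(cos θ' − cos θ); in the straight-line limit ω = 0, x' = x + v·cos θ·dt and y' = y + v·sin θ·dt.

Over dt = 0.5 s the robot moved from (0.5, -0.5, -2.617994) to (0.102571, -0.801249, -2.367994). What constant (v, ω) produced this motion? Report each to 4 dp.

Δθ = -2.367994 − -2.617994 = 0.250000
ω = Δθ/dt = 0.250000/0.5 = 0.5000
R = Δx/(sin θ' − sin θ) = 2.0000
v = R·ω = 2.0000·0.5000 = 1.0000

v = 1.0000, ω = 0.5000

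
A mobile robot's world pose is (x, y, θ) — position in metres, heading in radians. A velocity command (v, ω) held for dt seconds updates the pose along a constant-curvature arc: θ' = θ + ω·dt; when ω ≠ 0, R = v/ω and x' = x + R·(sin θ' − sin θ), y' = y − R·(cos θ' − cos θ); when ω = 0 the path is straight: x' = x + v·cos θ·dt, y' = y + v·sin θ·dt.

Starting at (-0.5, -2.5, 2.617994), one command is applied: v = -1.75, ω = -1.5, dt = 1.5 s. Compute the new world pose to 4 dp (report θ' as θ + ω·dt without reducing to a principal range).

(-0.6636, -4.5989, 0.3680)

θ' = 2.6180 + -1.5·1.5 = 0.3680
R = v/ω = -1.75/-1.5 = 1.1667
x' = -0.5 + 1.1667·(sin 0.3680 − sin 2.6180) = -0.6636
y' = -2.5 − 1.1667·(cos 0.3680 − cos 2.6180) = -4.5989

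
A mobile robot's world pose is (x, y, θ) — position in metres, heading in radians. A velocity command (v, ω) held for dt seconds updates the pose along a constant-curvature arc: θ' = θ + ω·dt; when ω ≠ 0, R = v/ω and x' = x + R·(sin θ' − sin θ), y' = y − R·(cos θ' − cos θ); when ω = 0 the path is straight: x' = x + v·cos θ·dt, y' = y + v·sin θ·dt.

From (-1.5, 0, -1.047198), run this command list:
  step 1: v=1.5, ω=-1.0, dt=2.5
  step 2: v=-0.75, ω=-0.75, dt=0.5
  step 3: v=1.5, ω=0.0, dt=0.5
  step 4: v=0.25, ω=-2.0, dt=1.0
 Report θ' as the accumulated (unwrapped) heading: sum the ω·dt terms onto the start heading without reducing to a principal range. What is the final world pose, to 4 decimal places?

(-3.5708, -1.6031, -5.9222)

step 1: θ'=-3.5472 (R=-1.5000) → pose (-3.3909, -2.1283, -3.5472)
step 2: θ'=-3.9222 (R=1.0000) → pose (-3.0818, -2.3367, -3.9222)
step 3: θ'=-3.9222 (straight) → pose (-3.6146, -1.8089, -3.9222)
step 4: θ'=-5.9222 (R=-0.1250) → pose (-3.5708, -1.6031, -5.9222)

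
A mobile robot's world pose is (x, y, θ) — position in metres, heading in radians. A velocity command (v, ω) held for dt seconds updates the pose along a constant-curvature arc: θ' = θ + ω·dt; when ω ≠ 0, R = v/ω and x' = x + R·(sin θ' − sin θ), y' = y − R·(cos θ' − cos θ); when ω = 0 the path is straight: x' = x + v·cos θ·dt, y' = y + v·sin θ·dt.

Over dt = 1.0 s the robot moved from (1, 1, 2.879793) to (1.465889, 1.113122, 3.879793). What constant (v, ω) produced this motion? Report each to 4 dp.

v = -0.5000, ω = 1.0000

Δθ = 3.879793 − 2.879793 = 1.000000
ω = Δθ/dt = 1.000000/1.0 = 1.0000
R = Δx/(sin θ' − sin θ) = -0.5000
v = R·ω = -0.5000·1.0000 = -0.5000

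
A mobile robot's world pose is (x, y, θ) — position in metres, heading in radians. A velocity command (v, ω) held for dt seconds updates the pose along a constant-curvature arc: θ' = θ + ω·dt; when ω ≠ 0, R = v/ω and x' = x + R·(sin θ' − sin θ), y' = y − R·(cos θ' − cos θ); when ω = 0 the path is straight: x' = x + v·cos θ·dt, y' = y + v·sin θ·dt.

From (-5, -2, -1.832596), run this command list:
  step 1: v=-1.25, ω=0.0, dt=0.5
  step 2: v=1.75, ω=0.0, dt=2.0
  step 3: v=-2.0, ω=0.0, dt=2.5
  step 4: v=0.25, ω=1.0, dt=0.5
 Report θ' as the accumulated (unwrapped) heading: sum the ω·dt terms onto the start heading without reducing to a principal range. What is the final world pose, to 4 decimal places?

step 1: θ'=-1.8326 (straight) → pose (-4.8382, -1.3963, -1.8326)
step 2: θ'=-1.8326 (straight) → pose (-5.7441, -4.7770, -1.8326)
step 3: θ'=-1.8326 (straight) → pose (-4.4500, 0.0526, -1.8326)
step 4: θ'=-1.3326 (R=0.2500) → pose (-4.4515, -0.0711, -1.3326)

(-4.4515, -0.0711, -1.3326)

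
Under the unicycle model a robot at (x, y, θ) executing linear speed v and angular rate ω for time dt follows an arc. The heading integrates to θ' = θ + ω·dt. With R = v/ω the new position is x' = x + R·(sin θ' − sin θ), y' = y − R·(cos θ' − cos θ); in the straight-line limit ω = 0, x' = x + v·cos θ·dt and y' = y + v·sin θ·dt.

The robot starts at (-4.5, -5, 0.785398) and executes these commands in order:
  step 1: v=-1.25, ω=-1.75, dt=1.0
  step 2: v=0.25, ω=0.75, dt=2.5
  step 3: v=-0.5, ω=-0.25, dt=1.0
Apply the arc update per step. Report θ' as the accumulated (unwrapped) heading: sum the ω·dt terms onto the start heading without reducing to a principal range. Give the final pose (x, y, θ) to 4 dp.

(-5.4075, -5.2691, 0.6604)

step 1: θ'=-0.9646 (R=0.7143) → pose (-5.5921, -4.9019, -0.9646)
step 2: θ'=0.9104 (R=0.3333) → pose (-5.0549, -4.9164, 0.9104)
step 3: θ'=0.6604 (R=2.0000) → pose (-5.4075, -5.2691, 0.6604)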